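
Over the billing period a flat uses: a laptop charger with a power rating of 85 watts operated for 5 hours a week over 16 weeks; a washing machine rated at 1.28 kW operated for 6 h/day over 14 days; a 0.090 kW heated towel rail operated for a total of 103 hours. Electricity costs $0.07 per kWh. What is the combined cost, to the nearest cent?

laptop charger: Runtime = 5 h/week × 16 weeks = 80 h
laptop charger: 0.085 kW × 80 h = 6.8 kWh
washing machine: Runtime = 6 h/day × 14 days = 84 h
washing machine: 1.28 kW × 84 h = 107.52 kWh
heated towel rail: 0.09 kW × 103 h = 9.27 kWh
Total energy = 123.59 kWh
Cost = 123.59 × $0.07 = $8.65

$8.65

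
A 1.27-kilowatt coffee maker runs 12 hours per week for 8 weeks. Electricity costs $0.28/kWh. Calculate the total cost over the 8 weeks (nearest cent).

$34.14

Runtime = 12 h/week × 8 weeks = 96 h
Energy = 1.27 kW × 96 h = 121.92 kWh
Cost = 121.92 kWh × $0.28/kWh = $34.14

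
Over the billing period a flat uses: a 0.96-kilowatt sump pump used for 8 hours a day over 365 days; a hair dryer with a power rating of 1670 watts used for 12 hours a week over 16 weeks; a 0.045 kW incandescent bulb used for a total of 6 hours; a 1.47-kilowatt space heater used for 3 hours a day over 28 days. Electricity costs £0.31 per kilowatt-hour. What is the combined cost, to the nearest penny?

sump pump: Runtime = 8 h/day × 365 days = 2920 h
sump pump: 0.96 kW × 2920 h = 2803.2 kWh
hair dryer: Runtime = 12 h/week × 16 weeks = 192 h
hair dryer: 1.67 kW × 192 h = 320.64 kWh
incandescent bulb: 0.045 kW × 6 h = 0.27 kWh
space heater: Runtime = 3 h/day × 28 days = 84 h
space heater: 1.47 kW × 84 h = 123.48 kWh
Total energy = 3247.59 kWh
Cost = 3247.59 × £0.31 = £1006.75

£1006.75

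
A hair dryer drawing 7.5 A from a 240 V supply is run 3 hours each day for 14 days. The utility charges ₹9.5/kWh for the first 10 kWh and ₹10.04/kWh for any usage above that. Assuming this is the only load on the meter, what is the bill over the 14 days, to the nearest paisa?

Power = 7.5 A × 240 V = 1800 W = 1.8 kW
Runtime = 3 h/day × 14 days = 42 h
Energy = 1.8 kW × 42 h = 75.6 kWh
Tier 1 (0–10 kWh): 10 × ₹9.5 = ₹95
Above 10 kWh: 65.6 × ₹10.04 = ₹658.624
Bill = ₹753.62

₹753.62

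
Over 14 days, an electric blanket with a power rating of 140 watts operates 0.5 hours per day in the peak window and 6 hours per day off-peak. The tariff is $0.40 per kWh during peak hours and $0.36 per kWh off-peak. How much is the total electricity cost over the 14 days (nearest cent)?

Peak energy = 0.14 kW × 0.5 h × 14 = 0.98 kWh
Off-peak energy = 0.14 kW × 6 h × 14 = 11.76 kWh
Cost = 0.98 × $0.40 + 11.76 × $0.36 = $0.392 + $4.2336 = $4.63

$4.63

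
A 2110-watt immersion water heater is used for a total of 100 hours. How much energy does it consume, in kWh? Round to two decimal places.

Energy = 2.11 kW × 100 h = 211 kWh

211.00 kWh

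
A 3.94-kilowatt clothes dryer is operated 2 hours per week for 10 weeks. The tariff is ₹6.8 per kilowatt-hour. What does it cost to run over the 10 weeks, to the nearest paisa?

₹535.84

Runtime = 2 h/week × 10 weeks = 20 h
Energy = 3.94 kW × 20 h = 78.8 kWh
Cost = 78.8 kWh × ₹6.8/kWh = ₹535.84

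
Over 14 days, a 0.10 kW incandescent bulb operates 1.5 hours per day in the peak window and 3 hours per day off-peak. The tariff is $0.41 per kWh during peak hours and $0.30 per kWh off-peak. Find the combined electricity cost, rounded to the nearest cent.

Peak energy = 0.1 kW × 1.5 h × 14 = 2.1 kWh
Off-peak energy = 0.1 kW × 3 h × 14 = 4.2 kWh
Cost = 2.1 × $0.41 + 4.2 × $0.30 = $0.861 + $1.26 = $2.12

$2.12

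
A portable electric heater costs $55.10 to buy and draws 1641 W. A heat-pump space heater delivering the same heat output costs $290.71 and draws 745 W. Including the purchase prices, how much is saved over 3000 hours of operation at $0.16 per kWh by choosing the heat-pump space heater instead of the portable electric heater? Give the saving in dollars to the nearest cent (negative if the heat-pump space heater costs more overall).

$194.47

portable electric heater: $55.10 + (1641/1000) kW × 3000 h × $0.16 = $55.10 + $787.68 = $842.78
heat-pump space heater: $290.71 + (745/1000) kW × 3000 h × $0.16 = $290.71 + $357.6 = $648.31
Saving = $842.78 − $648.31 = $194.47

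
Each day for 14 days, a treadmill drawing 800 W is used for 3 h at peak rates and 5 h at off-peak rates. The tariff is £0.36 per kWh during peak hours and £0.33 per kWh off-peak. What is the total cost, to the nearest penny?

Peak energy = 0.8 kW × 3 h × 14 = 33.6 kWh
Off-peak energy = 0.8 kW × 5 h × 14 = 56 kWh
Cost = 33.6 × £0.36 + 56 × £0.33 = £12.096 + £18.48 = £30.58

£30.58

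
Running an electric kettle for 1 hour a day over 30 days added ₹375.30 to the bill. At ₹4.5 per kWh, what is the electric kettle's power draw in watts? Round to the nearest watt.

2780 W

Energy = ₹375.30 ÷ ₹4.5/kWh = 83.4 kWh
Runtime = 1 h/day × 30 days = 30 h
Power = 83.4 kWh ÷ 30 h = 2.78 kW = 2780 W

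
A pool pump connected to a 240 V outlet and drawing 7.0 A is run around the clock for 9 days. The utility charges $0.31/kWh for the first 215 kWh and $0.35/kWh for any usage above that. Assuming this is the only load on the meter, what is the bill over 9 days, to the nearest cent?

Power = 7.0 A × 240 V = 1680 W = 1.68 kW
Runtime = 24 h × 9 = 216 h
Energy = 1.68 kW × 216 h = 362.88 kWh
Tier 1 (0–215 kWh): 215 × $0.31 = $66.65
Above 215 kWh: 147.88 × $0.35 = $51.758
Bill = $118.41

$118.41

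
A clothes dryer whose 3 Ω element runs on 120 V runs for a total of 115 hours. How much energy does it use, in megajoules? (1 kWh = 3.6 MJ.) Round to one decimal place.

Power = V²/R = 120²/3 = 4800 W = 4.8 kW
Energy = 4.8 kW × 115 h = 552 kWh
= 552 × 3.6 MJ = 1987.2 MJ

1987.2 MJ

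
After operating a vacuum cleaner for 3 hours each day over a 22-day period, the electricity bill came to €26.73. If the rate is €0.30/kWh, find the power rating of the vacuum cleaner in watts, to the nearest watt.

1350 W

Energy = €26.73 ÷ €0.30/kWh = 89.1 kWh
Runtime = 3 h/day × 22 days = 66 h
Power = 89.1 kWh ÷ 66 h = 1.35 kW = 1350 W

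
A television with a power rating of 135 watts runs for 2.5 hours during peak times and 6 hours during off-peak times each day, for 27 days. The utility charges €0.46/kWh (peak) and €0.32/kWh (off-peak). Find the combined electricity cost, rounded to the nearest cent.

€11.19

Peak energy = 0.135 kW × 2.5 h × 27 = 9.1125 kWh
Off-peak energy = 0.135 kW × 6 h × 27 = 21.87 kWh
Cost = 9.1125 × €0.46 + 21.87 × €0.32 = €4.19175 + €6.9984 = €11.19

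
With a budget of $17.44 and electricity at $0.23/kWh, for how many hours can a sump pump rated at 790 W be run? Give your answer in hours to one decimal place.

Energy available = $17.44 ÷ $0.23/kWh = 75.8261 kWh
Hours = 75.8261 kWh ÷ 0.79 kW = 96.0 h

96.0 h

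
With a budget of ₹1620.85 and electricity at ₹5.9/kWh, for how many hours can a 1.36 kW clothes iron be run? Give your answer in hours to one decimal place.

Energy available = ₹1620.85 ÷ ₹5.9/kWh = 274.7203 kWh
Hours = 274.7203 kWh ÷ 1.36 kW = 202.0 h

202.0 h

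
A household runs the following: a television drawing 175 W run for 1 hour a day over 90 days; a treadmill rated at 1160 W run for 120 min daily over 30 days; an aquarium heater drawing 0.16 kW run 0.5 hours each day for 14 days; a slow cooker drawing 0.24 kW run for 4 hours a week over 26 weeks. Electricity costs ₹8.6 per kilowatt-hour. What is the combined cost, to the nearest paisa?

₹958.30

television: Runtime = 1 h/day × 90 days = 90 h
television: 0.175 kW × 90 h = 15.75 kWh
treadmill: Runtime = 120 min × 30 = 3600 min = 60 h
treadmill: 1.16 kW × 60 h = 69.6 kWh
aquarium heater: Runtime = 0.5 h/day × 14 days = 7 h
aquarium heater: 0.16 kW × 7 h = 1.12 kWh
slow cooker: Runtime = 4 h/week × 26 weeks = 104 h
slow cooker: 0.24 kW × 104 h = 24.96 kWh
Total energy = 111.43 kWh
Cost = 111.43 × ₹8.6 = ₹958.30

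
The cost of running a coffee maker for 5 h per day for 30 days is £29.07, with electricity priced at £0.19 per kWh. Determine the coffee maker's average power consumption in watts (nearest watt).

Energy = £29.07 ÷ £0.19/kWh = 153 kWh
Runtime = 5 h/day × 30 days = 150 h
Power = 153 kWh ÷ 150 h = 1.02 kW = 1020 W

1020 W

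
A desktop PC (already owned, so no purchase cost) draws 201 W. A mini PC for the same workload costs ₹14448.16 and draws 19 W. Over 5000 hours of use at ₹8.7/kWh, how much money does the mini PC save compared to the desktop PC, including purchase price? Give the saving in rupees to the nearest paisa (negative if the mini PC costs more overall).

-₹6531.16

desktop PC: ₹0.00 + (201/1000) kW × 5000 h × ₹8.7 = ₹0.00 + ₹8743.5 = ₹8743.5
mini PC: ₹14448.16 + (19/1000) kW × 5000 h × ₹8.7 = ₹14448.16 + ₹826.5 = ₹15274.66
Saving = ₹8743.5 − ₹15274.66 = −₹6531.16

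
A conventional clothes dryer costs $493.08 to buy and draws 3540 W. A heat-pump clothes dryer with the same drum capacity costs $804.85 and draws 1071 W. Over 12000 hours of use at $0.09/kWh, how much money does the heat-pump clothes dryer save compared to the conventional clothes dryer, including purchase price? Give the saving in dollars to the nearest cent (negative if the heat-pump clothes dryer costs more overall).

$2354.75

conventional clothes dryer: $493.08 + (3540/1000) kW × 12000 h × $0.09 = $493.08 + $3823.2 = $4316.28
heat-pump clothes dryer: $804.85 + (1071/1000) kW × 12000 h × $0.09 = $804.85 + $1156.68 = $1961.53
Saving = $4316.28 − $1961.53 = $2354.75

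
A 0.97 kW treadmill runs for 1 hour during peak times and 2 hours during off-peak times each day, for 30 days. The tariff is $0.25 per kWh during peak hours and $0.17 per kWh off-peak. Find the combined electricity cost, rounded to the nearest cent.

Peak energy = 0.97 kW × 1 h × 30 = 29.1 kWh
Off-peak energy = 0.97 kW × 2 h × 30 = 58.2 kWh
Cost = 29.1 × $0.25 + 58.2 × $0.17 = $7.275 + $9.894 = $17.17

$17.17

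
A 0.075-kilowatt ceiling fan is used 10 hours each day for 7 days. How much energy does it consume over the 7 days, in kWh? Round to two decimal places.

Runtime = 10 h/day × 7 days = 70 h
Energy = 0.075 kW × 70 h = 5.25 kWh

5.25 kWh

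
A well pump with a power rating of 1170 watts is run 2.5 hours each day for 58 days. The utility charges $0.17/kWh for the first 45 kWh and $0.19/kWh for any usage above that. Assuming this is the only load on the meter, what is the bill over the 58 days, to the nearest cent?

$31.33

Runtime = 2.5 h/day × 58 days = 145 h
Energy = 1.17 kW × 145 h = 169.65 kWh
Tier 1 (0–45 kWh): 45 × $0.17 = $7.65
Above 45 kWh: 124.65 × $0.19 = $23.6835
Bill = $31.33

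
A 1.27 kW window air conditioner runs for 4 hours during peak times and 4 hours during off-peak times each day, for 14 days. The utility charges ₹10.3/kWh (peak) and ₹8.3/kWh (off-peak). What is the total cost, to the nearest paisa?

₹1322.83

Peak energy = 1.27 kW × 4 h × 14 = 71.12 kWh
Off-peak energy = 1.27 kW × 4 h × 14 = 71.12 kWh
Cost = 71.12 × ₹10.3 + 71.12 × ₹8.3 = ₹732.536 + ₹590.296 = ₹1322.83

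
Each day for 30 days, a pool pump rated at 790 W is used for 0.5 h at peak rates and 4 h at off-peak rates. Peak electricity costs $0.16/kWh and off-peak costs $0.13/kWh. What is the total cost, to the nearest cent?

$14.22

Peak energy = 0.79 kW × 0.5 h × 30 = 11.85 kWh
Off-peak energy = 0.79 kW × 4 h × 30 = 94.8 kWh
Cost = 11.85 × $0.16 + 94.8 × $0.13 = $1.896 + $12.324 = $14.22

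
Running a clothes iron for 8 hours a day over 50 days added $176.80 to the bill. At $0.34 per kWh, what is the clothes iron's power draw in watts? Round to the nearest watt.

Energy = $176.80 ÷ $0.34/kWh = 520 kWh
Runtime = 8 h/day × 50 days = 400 h
Power = 520 kWh ÷ 400 h = 1.3 kW = 1300 W

1300 W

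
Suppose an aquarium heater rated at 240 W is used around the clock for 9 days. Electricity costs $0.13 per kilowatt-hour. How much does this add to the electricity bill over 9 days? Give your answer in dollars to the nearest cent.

$6.74

Runtime = 24 h × 9 = 216 h
Energy = 0.24 kW × 216 h = 51.84 kWh
Cost = 51.84 kWh × $0.13/kWh = $6.74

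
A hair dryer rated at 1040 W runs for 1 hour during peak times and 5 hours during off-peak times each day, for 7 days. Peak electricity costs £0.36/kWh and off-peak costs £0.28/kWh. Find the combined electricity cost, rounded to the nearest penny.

Peak energy = 1.04 kW × 1 h × 7 = 7.28 kWh
Off-peak energy = 1.04 kW × 5 h × 7 = 36.4 kWh
Cost = 7.28 × £0.36 + 36.4 × £0.28 = £2.6208 + £10.192 = £12.81

£12.81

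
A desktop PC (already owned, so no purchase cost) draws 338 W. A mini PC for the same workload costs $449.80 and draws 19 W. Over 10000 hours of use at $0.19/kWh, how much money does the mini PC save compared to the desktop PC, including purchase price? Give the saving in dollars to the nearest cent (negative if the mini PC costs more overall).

$156.30

desktop PC: $0.00 + (338/1000) kW × 10000 h × $0.19 = $0.00 + $642.2 = $642.2
mini PC: $449.80 + (19/1000) kW × 10000 h × $0.19 = $449.80 + $36.1 = $485.9
Saving = $642.2 − $485.9 = $156.3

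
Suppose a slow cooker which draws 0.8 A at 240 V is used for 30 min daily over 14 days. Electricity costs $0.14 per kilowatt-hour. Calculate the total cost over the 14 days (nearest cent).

Power = 0.8 A × 240 V = 192 W = 0.192 kW
Runtime = 30 min × 14 = 420 min = 7 h
Energy = 0.192 kW × 7 h = 1.344 kWh
Cost = 1.344 kWh × $0.14/kWh = $0.19

$0.19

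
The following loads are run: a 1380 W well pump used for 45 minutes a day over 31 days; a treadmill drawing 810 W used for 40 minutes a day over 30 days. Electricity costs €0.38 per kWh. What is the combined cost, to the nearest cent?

well pump: Runtime = 45 min × 31 = 1395 min = 23.25 h
well pump: 1.38 kW × 23.25 h = 32.085 kWh
treadmill: Runtime = 40 min × 30 = 1200 min = 20 h
treadmill: 0.81 kW × 20 h = 16.2 kWh
Total energy = 48.285 kWh
Cost = 48.285 × €0.38 = €18.35

€18.35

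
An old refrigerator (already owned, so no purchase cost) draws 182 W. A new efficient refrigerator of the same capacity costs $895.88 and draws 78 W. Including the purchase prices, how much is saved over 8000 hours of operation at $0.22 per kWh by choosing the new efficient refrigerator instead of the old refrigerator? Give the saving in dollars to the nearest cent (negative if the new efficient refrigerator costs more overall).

-$712.84

old refrigerator: $0.00 + (182/1000) kW × 8000 h × $0.22 = $0.00 + $320.32 = $320.32
new efficient refrigerator: $895.88 + (78/1000) kW × 8000 h × $0.22 = $895.88 + $137.28 = $1033.16
Saving = $320.32 − $1033.16 = −$712.84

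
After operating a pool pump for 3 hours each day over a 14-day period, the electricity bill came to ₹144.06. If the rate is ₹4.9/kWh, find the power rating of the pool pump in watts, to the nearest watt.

Energy = ₹144.06 ÷ ₹4.9/kWh = 29.4 kWh
Runtime = 3 h/day × 14 days = 42 h
Power = 29.4 kWh ÷ 42 h = 0.7 kW = 700 W

700 W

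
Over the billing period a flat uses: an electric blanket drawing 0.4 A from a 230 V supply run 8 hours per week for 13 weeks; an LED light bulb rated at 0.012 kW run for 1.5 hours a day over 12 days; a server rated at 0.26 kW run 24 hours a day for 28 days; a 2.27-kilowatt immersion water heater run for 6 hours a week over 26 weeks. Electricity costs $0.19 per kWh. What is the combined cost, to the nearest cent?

electric blanket: Power = 0.4 A × 230 V = 92 W = 0.092 kW
electric blanket: Runtime = 8 h/week × 13 weeks = 104 h
electric blanket: 0.092 kW × 104 h = 9.568 kWh
LED light bulb: Runtime = 1.5 h/day × 12 days = 18 h
LED light bulb: 0.012 kW × 18 h = 0.216 kWh
server: Runtime = 24 h × 28 = 672 h
server: 0.26 kW × 672 h = 174.72 kWh
immersion water heater: Runtime = 6 h/week × 26 weeks = 156 h
immersion water heater: 2.27 kW × 156 h = 354.12 kWh
Total energy = 538.624 kWh
Cost = 538.624 × $0.19 = $102.34

$102.34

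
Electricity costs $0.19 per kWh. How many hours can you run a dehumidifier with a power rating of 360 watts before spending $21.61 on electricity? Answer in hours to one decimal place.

Energy available = $21.61 ÷ $0.19/kWh = 113.7368 kWh
Hours = 113.7368 kWh ÷ 0.36 kW = 315.9 h

315.9 h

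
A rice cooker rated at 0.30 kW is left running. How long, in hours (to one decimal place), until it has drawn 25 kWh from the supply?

83.3 h

Hours = 25 kWh ÷ 0.3 kW = 83.3 h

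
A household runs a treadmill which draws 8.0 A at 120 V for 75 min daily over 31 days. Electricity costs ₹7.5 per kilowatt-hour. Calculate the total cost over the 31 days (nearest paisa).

Power = 8.0 A × 120 V = 960 W = 0.96 kW
Runtime = 75 min × 31 = 2325 min = 38.75 h
Energy = 0.96 kW × 38.75 h = 37.2 kWh
Cost = 37.2 kWh × ₹7.5/kWh = ₹279.00

₹279.00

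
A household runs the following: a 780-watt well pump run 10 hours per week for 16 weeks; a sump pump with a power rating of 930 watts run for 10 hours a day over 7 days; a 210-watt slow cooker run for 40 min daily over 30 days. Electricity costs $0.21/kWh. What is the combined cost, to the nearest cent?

well pump: Runtime = 10 h/week × 16 weeks = 160 h
well pump: 0.78 kW × 160 h = 124.8 kWh
sump pump: Runtime = 10 h/day × 7 days = 70 h
sump pump: 0.93 kW × 70 h = 65.1 kWh
slow cooker: Runtime = 40 min × 30 = 1200 min = 20 h
slow cooker: 0.21 kW × 20 h = 4.2 kWh
Total energy = 194.1 kWh
Cost = 194.1 × $0.21 = $40.76

$40.76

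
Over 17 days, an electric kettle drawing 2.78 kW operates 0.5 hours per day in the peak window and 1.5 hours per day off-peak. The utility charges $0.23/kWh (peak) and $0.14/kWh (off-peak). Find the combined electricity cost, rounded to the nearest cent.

Peak energy = 2.78 kW × 0.5 h × 17 = 23.63 kWh
Off-peak energy = 2.78 kW × 1.5 h × 17 = 70.89 kWh
Cost = 23.63 × $0.23 + 70.89 × $0.14 = $5.4349 + $9.9246 = $15.36

$15.36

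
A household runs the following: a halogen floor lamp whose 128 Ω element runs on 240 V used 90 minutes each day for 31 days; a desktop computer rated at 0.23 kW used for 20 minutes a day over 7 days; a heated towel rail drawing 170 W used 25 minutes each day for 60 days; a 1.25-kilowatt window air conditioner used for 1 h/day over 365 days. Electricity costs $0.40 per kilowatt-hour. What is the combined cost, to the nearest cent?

halogen floor lamp: Power = V²/R = 240²/128 = 450 W = 0.45 kW
halogen floor lamp: Runtime = 90 min × 31 = 2790 min = 46.5 h
halogen floor lamp: 0.45 kW × 46.5 h = 20.925 kWh
desktop computer: Runtime = 20 min × 7 = 140 min = 2.333333… h
desktop computer: 0.23 kW × 2.333333… h = 0.536666… kWh
heated towel rail: Runtime = 25 min × 60 = 1500 min = 25 h
heated towel rail: 0.17 kW × 25 h = 4.25 kWh
window air conditioner: Runtime = 1 h/day × 365 days = 365 h
window air conditioner: 1.25 kW × 365 h = 456.25 kWh
Total energy = 481.961666… kWh
Cost = 481.961666… × $0.40 = $192.78

$192.78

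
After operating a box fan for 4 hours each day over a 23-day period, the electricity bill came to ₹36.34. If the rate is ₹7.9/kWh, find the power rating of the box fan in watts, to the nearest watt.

50 W

Energy = ₹36.34 ÷ ₹7.9/kWh = 4.6 kWh
Runtime = 4 h/day × 23 days = 92 h
Power = 4.6 kWh ÷ 92 h = 0.05 kW = 50 W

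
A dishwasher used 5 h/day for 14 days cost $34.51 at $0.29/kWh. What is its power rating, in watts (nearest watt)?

Energy = $34.51 ÷ $0.29/kWh = 119 kWh
Runtime = 5 h/day × 14 days = 70 h
Power = 119 kWh ÷ 70 h = 1.7 kW = 1700 W

1700 W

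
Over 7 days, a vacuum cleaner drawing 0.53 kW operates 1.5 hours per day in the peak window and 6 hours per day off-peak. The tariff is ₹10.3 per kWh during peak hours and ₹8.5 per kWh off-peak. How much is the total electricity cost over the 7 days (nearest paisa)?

₹246.53

Peak energy = 0.53 kW × 1.5 h × 7 = 5.565 kWh
Off-peak energy = 0.53 kW × 6 h × 7 = 22.26 kWh
Cost = 5.565 × ₹10.3 + 22.26 × ₹8.5 = ₹57.3195 + ₹189.21 = ₹246.53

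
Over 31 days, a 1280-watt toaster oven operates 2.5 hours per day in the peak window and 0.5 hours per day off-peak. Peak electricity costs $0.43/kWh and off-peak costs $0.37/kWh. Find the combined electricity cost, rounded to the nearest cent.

$50.00

Peak energy = 1.28 kW × 2.5 h × 31 = 99.2 kWh
Off-peak energy = 1.28 kW × 0.5 h × 31 = 19.84 kWh
Cost = 99.2 × $0.43 + 19.84 × $0.37 = $42.656 + $7.3408 = $50.00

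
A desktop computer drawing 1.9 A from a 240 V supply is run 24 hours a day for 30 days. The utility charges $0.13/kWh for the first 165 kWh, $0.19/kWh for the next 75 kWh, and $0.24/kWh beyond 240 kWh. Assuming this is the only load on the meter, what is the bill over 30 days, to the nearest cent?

$56.90

Power = 1.9 A × 240 V = 456 W = 0.456 kW
Runtime = 24 h × 30 = 720 h
Energy = 0.456 kW × 720 h = 328.32 kWh
Tier 1 (0–165 kWh): 165 × $0.13 = $21.45
Tier 2 (165–240 kWh): 75 × $0.19 = $14.25
Above 240 kWh: 88.32 × $0.24 = $21.1968
Bill = $56.90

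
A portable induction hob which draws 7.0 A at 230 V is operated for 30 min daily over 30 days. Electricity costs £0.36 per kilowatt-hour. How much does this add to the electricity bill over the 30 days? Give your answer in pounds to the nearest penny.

Power = 7.0 A × 230 V = 1610 W = 1.61 kW
Runtime = 30 min × 30 = 900 min = 15 h
Energy = 1.61 kW × 15 h = 24.15 kWh
Cost = 24.15 kWh × £0.36/kWh = £8.69

£8.69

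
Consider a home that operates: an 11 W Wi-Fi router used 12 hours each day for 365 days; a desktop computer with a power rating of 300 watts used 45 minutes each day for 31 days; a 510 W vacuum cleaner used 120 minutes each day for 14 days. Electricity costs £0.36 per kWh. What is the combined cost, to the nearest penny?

Wi-Fi router: Runtime = 12 h/day × 365 days = 4380 h
Wi-Fi router: 0.011 kW × 4380 h = 48.18 kWh
desktop computer: Runtime = 45 min × 31 = 1395 min = 23.25 h
desktop computer: 0.3 kW × 23.25 h = 6.975 kWh
vacuum cleaner: Runtime = 120 min × 14 = 1680 min = 28 h
vacuum cleaner: 0.51 kW × 28 h = 14.28 kWh
Total energy = 69.435 kWh
Cost = 69.435 × £0.36 = £25.00

£25.00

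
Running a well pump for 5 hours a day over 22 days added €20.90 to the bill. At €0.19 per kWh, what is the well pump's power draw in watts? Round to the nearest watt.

1000 W

Energy = €20.90 ÷ €0.19/kWh = 110 kWh
Runtime = 5 h/day × 22 days = 110 h
Power = 110 kWh ÷ 110 h = 1 kW = 1000 W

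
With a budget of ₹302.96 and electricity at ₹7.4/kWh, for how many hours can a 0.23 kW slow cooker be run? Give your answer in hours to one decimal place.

178.0 h

Energy available = ₹302.96 ÷ ₹7.4/kWh = 40.9405 kWh
Hours = 40.9405 kWh ÷ 0.23 kW = 178.0 h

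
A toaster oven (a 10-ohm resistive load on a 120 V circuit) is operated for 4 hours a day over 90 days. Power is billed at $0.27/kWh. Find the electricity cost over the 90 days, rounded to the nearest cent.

Power = V²/R = 120²/10 = 1440 W = 1.44 kW
Runtime = 4 h/day × 90 days = 360 h
Energy = 1.44 kW × 360 h = 518.4 kWh
Cost = 518.4 kWh × $0.27/kWh = $139.97

$139.97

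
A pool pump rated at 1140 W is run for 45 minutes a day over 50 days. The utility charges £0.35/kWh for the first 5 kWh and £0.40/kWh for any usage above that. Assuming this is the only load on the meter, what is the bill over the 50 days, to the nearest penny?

Runtime = 45 min × 50 = 2250 min = 37.5 h
Energy = 1.14 kW × 37.5 h = 42.75 kWh
Tier 1 (0–5 kWh): 5 × £0.35 = £1.75
Above 5 kWh: 37.75 × £0.40 = £15.1
Bill = £16.85

£16.85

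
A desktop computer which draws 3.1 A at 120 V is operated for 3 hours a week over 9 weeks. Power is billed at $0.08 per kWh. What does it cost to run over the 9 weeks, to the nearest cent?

Power = 3.1 A × 120 V = 372 W = 0.372 kW
Runtime = 3 h/week × 9 weeks = 27 h
Energy = 0.372 kW × 27 h = 10.044 kWh
Cost = 10.044 kWh × $0.08/kWh = $0.80

$0.80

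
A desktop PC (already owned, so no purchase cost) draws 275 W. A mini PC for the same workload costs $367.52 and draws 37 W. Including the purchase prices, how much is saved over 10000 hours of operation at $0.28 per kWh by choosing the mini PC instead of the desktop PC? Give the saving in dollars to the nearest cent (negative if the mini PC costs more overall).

$298.88

desktop PC: $0.00 + (275/1000) kW × 10000 h × $0.28 = $0.00 + $770 = $770
mini PC: $367.52 + (37/1000) kW × 10000 h × $0.28 = $367.52 + $103.6 = $471.12
Saving = $770 − $471.12 = $298.88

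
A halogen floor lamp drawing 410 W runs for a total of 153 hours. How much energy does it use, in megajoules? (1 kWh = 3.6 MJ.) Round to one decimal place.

225.8 MJ

Energy = 0.41 kW × 153 h = 62.73 kWh
= 62.73 × 3.6 MJ = 225.8 MJ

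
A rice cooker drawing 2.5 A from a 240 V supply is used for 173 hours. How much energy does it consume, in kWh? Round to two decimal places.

103.80 kWh

Power = 2.5 A × 240 V = 600 W = 0.6 kW
Energy = 0.6 kW × 173 h = 103.8 kWh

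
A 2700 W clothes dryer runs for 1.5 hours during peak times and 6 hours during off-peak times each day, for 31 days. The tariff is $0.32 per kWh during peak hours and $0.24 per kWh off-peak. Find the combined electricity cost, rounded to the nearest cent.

$160.70

Peak energy = 2.7 kW × 1.5 h × 31 = 125.55 kWh
Off-peak energy = 2.7 kW × 6 h × 31 = 502.2 kWh
Cost = 125.55 × $0.32 + 502.2 × $0.24 = $40.176 + $120.528 = $160.70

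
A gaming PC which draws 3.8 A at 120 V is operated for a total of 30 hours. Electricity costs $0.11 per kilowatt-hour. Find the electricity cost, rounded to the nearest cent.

Power = 3.8 A × 120 V = 456 W = 0.456 kW
Energy = 0.456 kW × 30 h = 13.68 kWh
Cost = 13.68 kWh × $0.11/kWh = $1.50

$1.50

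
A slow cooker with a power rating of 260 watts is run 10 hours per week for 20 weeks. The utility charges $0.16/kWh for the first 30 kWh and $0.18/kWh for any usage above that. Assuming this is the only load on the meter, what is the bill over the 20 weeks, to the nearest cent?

Runtime = 10 h/week × 20 weeks = 200 h
Energy = 0.26 kW × 200 h = 52 kWh
Tier 1 (0–30 kWh): 30 × $0.16 = $4.8
Above 30 kWh: 22 × $0.18 = $3.96
Bill = $8.76

$8.76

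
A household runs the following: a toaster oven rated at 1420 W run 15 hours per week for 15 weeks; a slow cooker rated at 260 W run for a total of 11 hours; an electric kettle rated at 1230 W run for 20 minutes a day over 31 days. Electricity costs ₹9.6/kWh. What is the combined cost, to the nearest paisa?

toaster oven: Runtime = 15 h/week × 15 weeks = 225 h
toaster oven: 1.42 kW × 225 h = 319.5 kWh
slow cooker: 0.26 kW × 11 h = 2.86 kWh
electric kettle: Runtime = 20 min × 31 = 620 min = 10.333333… h
electric kettle: 1.23 kW × 10.333333… h = 12.71 kWh
Total energy = 335.07 kWh
Cost = 335.07 × ₹9.6 = ₹3216.67

₹3216.67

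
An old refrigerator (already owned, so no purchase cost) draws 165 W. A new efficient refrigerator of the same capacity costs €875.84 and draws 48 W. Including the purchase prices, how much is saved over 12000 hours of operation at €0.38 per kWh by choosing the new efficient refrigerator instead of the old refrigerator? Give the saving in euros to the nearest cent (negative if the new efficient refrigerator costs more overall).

old refrigerator: €0.00 + (165/1000) kW × 12000 h × €0.38 = €0.00 + €752.4 = €752.4
new efficient refrigerator: €875.84 + (48/1000) kW × 12000 h × €0.38 = €875.84 + €218.88 = €1094.72
Saving = €752.4 − €1094.72 = −€342.32

-€342.32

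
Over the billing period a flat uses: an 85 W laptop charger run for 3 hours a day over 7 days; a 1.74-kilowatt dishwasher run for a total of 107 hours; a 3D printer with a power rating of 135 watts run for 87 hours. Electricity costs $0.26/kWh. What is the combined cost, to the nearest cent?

laptop charger: Runtime = 3 h/day × 7 days = 21 h
laptop charger: 0.085 kW × 21 h = 1.785 kWh
dishwasher: 1.74 kW × 107 h = 186.18 kWh
3D printer: 0.135 kW × 87 h = 11.745 kWh
Total energy = 199.71 kWh
Cost = 199.71 × $0.26 = $51.92

$51.92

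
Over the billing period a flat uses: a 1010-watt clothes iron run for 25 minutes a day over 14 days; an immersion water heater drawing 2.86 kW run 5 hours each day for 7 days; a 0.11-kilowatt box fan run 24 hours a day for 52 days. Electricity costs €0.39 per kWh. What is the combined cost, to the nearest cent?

clothes iron: Runtime = 25 min × 14 = 350 min = 5.833333… h
clothes iron: 1.01 kW × 5.833333… h = 5.891666… kWh
immersion water heater: Runtime = 5 h/day × 7 days = 35 h
immersion water heater: 2.86 kW × 35 h = 100.1 kWh
box fan: Runtime = 24 h × 52 = 1248 h
box fan: 0.11 kW × 1248 h = 137.28 kWh
Total energy = 243.271666… kWh
Cost = 243.271666… × €0.39 = €94.88

€94.88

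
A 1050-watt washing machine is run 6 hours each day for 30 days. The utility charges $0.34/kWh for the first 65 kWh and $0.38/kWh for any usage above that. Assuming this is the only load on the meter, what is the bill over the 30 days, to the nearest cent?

$69.22

Runtime = 6 h/day × 30 days = 180 h
Energy = 1.05 kW × 180 h = 189 kWh
Tier 1 (0–65 kWh): 65 × $0.34 = $22.1
Above 65 kWh: 124 × $0.38 = $47.12
Bill = $69.22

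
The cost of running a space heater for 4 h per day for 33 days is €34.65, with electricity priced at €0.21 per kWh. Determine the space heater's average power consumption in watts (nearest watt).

Energy = €34.65 ÷ €0.21/kWh = 165 kWh
Runtime = 4 h/day × 33 days = 132 h
Power = 165 kWh ÷ 132 h = 1.25 kW = 1250 W

1250 W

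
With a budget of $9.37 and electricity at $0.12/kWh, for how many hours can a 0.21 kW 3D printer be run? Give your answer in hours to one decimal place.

Energy available = $9.37 ÷ $0.12/kWh = 78.0833 kWh
Hours = 78.0833 kWh ÷ 0.21 kW = 371.8 h

371.8 h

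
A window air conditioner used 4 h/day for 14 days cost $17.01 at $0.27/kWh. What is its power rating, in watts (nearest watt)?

Energy = $17.01 ÷ $0.27/kWh = 63 kWh
Runtime = 4 h/day × 14 days = 56 h
Power = 63 kWh ÷ 56 h = 1.125 kW = 1125 W

1125 W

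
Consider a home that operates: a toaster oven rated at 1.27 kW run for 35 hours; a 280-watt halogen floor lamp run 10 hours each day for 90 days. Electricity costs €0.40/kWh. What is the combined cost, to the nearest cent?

€118.58

toaster oven: 1.27 kW × 35 h = 44.45 kWh
halogen floor lamp: Runtime = 10 h/day × 90 days = 900 h
halogen floor lamp: 0.28 kW × 900 h = 252 kWh
Total energy = 296.45 kWh
Cost = 296.45 × €0.40 = €118.58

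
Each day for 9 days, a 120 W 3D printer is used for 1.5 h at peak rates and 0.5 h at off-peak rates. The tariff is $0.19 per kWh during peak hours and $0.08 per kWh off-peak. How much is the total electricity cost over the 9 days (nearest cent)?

Peak energy = 0.12 kW × 1.5 h × 9 = 1.62 kWh
Off-peak energy = 0.12 kW × 0.5 h × 9 = 0.54 kWh
Cost = 1.62 × $0.19 + 0.54 × $0.08 = $0.3078 + $0.0432 = $0.35

$0.35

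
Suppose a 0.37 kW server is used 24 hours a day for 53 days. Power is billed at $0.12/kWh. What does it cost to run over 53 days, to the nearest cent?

$56.48

Runtime = 24 h × 53 = 1272 h
Energy = 0.37 kW × 1272 h = 470.64 kWh
Cost = 470.64 kWh × $0.12/kWh = $56.48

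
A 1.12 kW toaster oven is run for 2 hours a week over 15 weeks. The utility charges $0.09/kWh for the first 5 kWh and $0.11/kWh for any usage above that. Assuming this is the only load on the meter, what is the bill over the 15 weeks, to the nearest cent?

$3.60

Runtime = 2 h/week × 15 weeks = 30 h
Energy = 1.12 kW × 30 h = 33.6 kWh
Tier 1 (0–5 kWh): 5 × $0.09 = $0.45
Above 5 kWh: 28.6 × $0.11 = $3.146
Bill = $3.60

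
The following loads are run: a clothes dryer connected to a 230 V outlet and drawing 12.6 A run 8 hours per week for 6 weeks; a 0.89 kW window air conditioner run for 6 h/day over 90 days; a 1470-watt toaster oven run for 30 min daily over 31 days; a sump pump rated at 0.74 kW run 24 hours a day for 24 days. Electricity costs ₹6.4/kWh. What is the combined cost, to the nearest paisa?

₹6839.87

clothes dryer: Power = 12.6 A × 230 V = 2898 W = 2.898 kW
clothes dryer: Runtime = 8 h/week × 6 weeks = 48 h
clothes dryer: 2.898 kW × 48 h = 139.104 kWh
window air conditioner: Runtime = 6 h/day × 90 days = 540 h
window air conditioner: 0.89 kW × 540 h = 480.6 kWh
toaster oven: Runtime = 30 min × 31 = 930 min = 15.5 h
toaster oven: 1.47 kW × 15.5 h = 22.785 kWh
sump pump: Runtime = 24 h × 24 = 576 h
sump pump: 0.74 kW × 576 h = 426.24 kWh
Total energy = 1068.729 kWh
Cost = 1068.729 × ₹6.4 = ₹6839.87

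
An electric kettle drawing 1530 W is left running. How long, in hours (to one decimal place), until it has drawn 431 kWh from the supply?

281.7 h

Hours = 431 kWh ÷ 1.53 kW = 281.7 h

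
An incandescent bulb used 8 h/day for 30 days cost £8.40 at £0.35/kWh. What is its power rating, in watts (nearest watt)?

100 W

Energy = £8.40 ÷ £0.35/kWh = 24 kWh
Runtime = 8 h/day × 30 days = 240 h
Power = 24 kWh ÷ 240 h = 0.1 kW = 100 W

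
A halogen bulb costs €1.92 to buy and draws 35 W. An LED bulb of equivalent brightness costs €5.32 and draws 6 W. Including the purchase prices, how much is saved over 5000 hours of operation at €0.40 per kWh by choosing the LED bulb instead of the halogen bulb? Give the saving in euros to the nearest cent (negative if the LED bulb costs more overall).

halogen bulb: €1.92 + (35/1000) kW × 5000 h × €0.40 = €1.92 + €70 = €71.92
LED bulb: €5.32 + (6/1000) kW × 5000 h × €0.40 = €5.32 + €12 = €17.32
Saving = €71.92 − €17.32 = €54.6

€54.60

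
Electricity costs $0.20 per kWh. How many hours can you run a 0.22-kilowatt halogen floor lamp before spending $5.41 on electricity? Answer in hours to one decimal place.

123.0 h

Energy available = $5.41 ÷ $0.20/kWh = 27.05 kWh
Hours = 27.05 kWh ÷ 0.22 kW = 123.0 h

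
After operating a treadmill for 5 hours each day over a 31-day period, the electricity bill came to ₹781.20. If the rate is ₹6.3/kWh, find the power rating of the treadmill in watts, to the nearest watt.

Energy = ₹781.20 ÷ ₹6.3/kWh = 124 kWh
Runtime = 5 h/day × 31 days = 155 h
Power = 124 kWh ÷ 155 h = 0.8 kW = 800 W

800 W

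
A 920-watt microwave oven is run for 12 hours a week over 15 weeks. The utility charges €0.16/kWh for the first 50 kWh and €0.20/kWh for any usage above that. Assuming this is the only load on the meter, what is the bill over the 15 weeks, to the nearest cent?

€31.12

Runtime = 12 h/week × 15 weeks = 180 h
Energy = 0.92 kW × 180 h = 165.6 kWh
Tier 1 (0–50 kWh): 50 × €0.16 = €8
Above 50 kWh: 115.6 × €0.20 = €23.12
Bill = €31.12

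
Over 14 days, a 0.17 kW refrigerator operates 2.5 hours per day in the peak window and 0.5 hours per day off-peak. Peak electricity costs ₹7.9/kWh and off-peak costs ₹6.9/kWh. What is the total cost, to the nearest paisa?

₹55.22

Peak energy = 0.17 kW × 2.5 h × 14 = 5.95 kWh
Off-peak energy = 0.17 kW × 0.5 h × 14 = 1.19 kWh
Cost = 5.95 × ₹7.9 + 1.19 × ₹6.9 = ₹47.005 + ₹8.211 = ₹55.22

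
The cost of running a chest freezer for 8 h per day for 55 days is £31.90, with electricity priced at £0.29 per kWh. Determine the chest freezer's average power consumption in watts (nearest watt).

Energy = £31.90 ÷ £0.29/kWh = 110 kWh
Runtime = 8 h/day × 55 days = 440 h
Power = 110 kWh ÷ 440 h = 0.25 kW = 250 W

250 W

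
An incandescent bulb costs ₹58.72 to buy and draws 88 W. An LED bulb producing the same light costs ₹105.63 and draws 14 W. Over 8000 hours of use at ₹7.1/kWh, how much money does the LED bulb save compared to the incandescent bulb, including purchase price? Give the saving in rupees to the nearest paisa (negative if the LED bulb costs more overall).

incandescent bulb: ₹58.72 + (88/1000) kW × 8000 h × ₹7.1 = ₹58.72 + ₹4998.4 = ₹5057.12
LED bulb: ₹105.63 + (14/1000) kW × 8000 h × ₹7.1 = ₹105.63 + ₹795.2 = ₹900.83
Saving = ₹5057.12 − ₹900.83 = ₹4156.29

₹4156.29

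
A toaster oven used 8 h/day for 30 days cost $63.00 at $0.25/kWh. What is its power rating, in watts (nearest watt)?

Energy = $63.00 ÷ $0.25/kWh = 252 kWh
Runtime = 8 h/day × 30 days = 240 h
Power = 252 kWh ÷ 240 h = 1.05 kW = 1050 W

1050 W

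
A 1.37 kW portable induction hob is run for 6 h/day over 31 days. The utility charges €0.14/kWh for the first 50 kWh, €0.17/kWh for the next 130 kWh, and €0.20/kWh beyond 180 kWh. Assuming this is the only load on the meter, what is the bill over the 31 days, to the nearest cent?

Runtime = 6 h/day × 31 days = 186 h
Energy = 1.37 kW × 186 h = 254.82 kWh
Tier 1 (0–50 kWh): 50 × €0.14 = €7
Tier 2 (50–180 kWh): 130 × €0.17 = €22.1
Above 180 kWh: 74.82 × €0.20 = €14.964
Bill = €44.06

€44.06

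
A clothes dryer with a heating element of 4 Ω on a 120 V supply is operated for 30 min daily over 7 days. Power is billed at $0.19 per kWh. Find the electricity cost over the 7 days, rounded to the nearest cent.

Power = V²/R = 120²/4 = 3600 W = 3.6 kW
Runtime = 30 min × 7 = 210 min = 3.5 h
Energy = 3.6 kW × 3.5 h = 12.6 kWh
Cost = 12.6 kWh × $0.19/kWh = $2.39

$2.39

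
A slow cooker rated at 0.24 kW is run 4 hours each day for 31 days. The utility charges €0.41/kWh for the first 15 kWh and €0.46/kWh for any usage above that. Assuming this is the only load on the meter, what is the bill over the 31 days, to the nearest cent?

€12.94

Runtime = 4 h/day × 31 days = 124 h
Energy = 0.24 kW × 124 h = 29.76 kWh
Tier 1 (0–15 kWh): 15 × €0.41 = €6.15
Above 15 kWh: 14.76 × €0.46 = €6.7896
Bill = €12.94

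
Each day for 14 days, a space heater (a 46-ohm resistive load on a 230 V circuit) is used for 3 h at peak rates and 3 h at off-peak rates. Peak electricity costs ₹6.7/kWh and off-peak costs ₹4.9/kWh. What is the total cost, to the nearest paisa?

Power = V²/R = 230²/46 = 1150 W = 1.15 kW
Peak energy = 1.15 kW × 3 h × 14 = 48.3 kWh
Off-peak energy = 1.15 kW × 3 h × 14 = 48.3 kWh
Cost = 48.3 × ₹6.7 + 48.3 × ₹4.9 = ₹323.61 + ₹236.67 = ₹560.28

₹560.28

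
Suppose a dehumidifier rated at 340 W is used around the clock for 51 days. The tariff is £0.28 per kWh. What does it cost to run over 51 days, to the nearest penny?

£116.52

Runtime = 24 h × 51 = 1224 h
Energy = 0.34 kW × 1224 h = 416.16 kWh
Cost = 416.16 kWh × £0.28/kWh = £116.52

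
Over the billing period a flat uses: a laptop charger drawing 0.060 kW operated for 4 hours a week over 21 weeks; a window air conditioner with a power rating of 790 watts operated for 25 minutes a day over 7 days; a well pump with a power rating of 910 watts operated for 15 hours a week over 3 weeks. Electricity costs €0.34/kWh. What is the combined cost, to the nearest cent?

€16.42

laptop charger: Runtime = 4 h/week × 21 weeks = 84 h
laptop charger: 0.06 kW × 84 h = 5.04 kWh
window air conditioner: Runtime = 25 min × 7 = 175 min = 2.916666… h
window air conditioner: 0.79 kW × 2.916666… h = 2.304166… kWh
well pump: Runtime = 15 h/week × 3 weeks = 45 h
well pump: 0.91 kW × 45 h = 40.95 kWh
Total energy = 48.294166… kWh
Cost = 48.294166… × €0.34 = €16.42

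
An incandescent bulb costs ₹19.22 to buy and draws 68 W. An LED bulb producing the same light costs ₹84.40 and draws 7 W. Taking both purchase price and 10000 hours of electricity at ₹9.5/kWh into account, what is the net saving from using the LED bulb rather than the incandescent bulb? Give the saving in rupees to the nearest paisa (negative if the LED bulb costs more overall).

incandescent bulb: ₹19.22 + (68/1000) kW × 10000 h × ₹9.5 = ₹19.22 + ₹6460 = ₹6479.22
LED bulb: ₹84.40 + (7/1000) kW × 10000 h × ₹9.5 = ₹84.40 + ₹665 = ₹749.4
Saving = ₹6479.22 − ₹749.4 = ₹5729.82

₹5729.82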